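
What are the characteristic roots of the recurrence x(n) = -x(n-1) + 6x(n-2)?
Substitute x(n) = rⁿ and divide through by rⁿ⁻²: r² + r - 6 = 0
Factor: (r - 2)(r + 3) = 0, so r = 2, -3.
General solution: x(n) = A·2ⁿ + B·(-3)ⁿ

Characteristic: r² + r - 6 = 0, Roots: r = 2, -3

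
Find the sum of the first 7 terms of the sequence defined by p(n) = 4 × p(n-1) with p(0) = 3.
Computing the sequence terms: 3, 12, 48, 192, 768, 3072, 12288
Adding these values together:

16383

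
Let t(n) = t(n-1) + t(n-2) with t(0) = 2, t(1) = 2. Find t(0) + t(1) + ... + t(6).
Computing the sequence terms: 2, 2, 4, 6, 10, 16, 26
Adding these values together:

66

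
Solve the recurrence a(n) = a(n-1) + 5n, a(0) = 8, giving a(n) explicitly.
Recurrence: a(n) = a(n-1) + 5n, initial: a(0) = 8.
Telescoping: a(n) = a(0) + 5·Σᵢ₌₁ⁿ i = 8 + 5·n(n+1)/2.

a(n) = 5·n(n+1)/2 + 8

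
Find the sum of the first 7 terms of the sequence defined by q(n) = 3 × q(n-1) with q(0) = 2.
Computing the sequence terms: 2, 6, 18, 54, 162, 486, 1458
Adding these values together:

2186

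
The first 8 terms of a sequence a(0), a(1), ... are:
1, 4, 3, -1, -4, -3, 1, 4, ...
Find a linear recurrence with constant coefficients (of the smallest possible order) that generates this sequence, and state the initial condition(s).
Look for the lowest-order linear relation among consecutive terms.
Observation: a(n) - 1·a(n-1) - (-1)·a(n-2) = 0 holds for the shown terms, and no order-1 relation a(n) = α·a(n-1) + β fits.
Check at n=3: 1·3 + (-1)·4 = -1. ✓

a(n) = a(n-1) - a(n-2), a(0) = 1, a(1) = 4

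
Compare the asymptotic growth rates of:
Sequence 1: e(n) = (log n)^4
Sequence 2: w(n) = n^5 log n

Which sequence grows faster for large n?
Comparing growth rates:
Growth-rate hierarchy: log n ≺ any polynomial ≺ any exponential cⁿ (c>1) ≺ n! ≺ nⁿ.
polynomial degree 5 (with log factor) dominates polylogarithmic (log n)^4 asymptotically.

w(n) grows faster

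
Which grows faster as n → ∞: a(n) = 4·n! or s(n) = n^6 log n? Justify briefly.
Comparing growth rates:
Growth-rate hierarchy: log n ≺ any polynomial ≺ any exponential cⁿ (c>1) ≺ n! ≺ nⁿ.
factorial dominates polynomial degree 6 (with log factor) asymptotically.

a(n) grows faster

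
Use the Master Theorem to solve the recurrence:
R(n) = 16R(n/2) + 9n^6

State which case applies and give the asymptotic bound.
Master Theorem template: R(n) = a·R(n/b) + f(n).
Here: a=16, b=2, f(n)=9n^6
Compute log_b(a) = log_2(16) = 4.
f(n) = 9n^6 = Ω(n^(4+ε)) with ε = 2, and the regularity condition holds (a·f(n/b) = (a/b^6)·f(n) with a/b^6 = 2^-2 < 1). Case 3: R(n) = Θ(f(n)) = Θ(n^6).

Case 3: R(n) = Θ(n^6)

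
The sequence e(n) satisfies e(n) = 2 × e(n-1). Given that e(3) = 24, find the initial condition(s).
In general e(n) = 2ⁿ · e(0). At n = 3: e(0) = e(3) / 2^3 = 24 / 8 = 3.

e(0) = 3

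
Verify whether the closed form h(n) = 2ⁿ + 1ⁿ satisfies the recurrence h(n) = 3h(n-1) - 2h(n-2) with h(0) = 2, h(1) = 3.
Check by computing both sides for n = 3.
From the recurrence with h(0) = 2, h(1) = 3:
  h(0) = 2, h(1) = 3, h(2) = 5, h(3) = 9
  so the recurrence gives h(3) = 9.
From the proposed closed form h(n) = 2ⁿ + 1ⁿ:
  h(3) = 9.
Both sides give 9 at n = 3, and the initial condition(s) match, so the closed form is consistent.

Yes, the closed form is correct.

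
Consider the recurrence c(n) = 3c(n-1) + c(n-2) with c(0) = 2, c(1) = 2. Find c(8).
Computing the sequence terms:
2, 2, 8, 26, 86, 284, 938, 3098, 10232

10232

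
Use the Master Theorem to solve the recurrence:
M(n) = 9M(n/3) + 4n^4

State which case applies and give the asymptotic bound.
Master Theorem template: M(n) = a·M(n/b) + f(n).
Here: a=9, b=3, f(n)=4n^4
Compute log_b(a) = log_3(9) = 2.
f(n) = 4n^4 = Ω(n^(2+ε)) with ε = 2, and the regularity condition holds (a·f(n/b) = (a/b^4)·f(n) with a/b^4 = 3^-2 < 1). Case 3: M(n) = Θ(f(n)) = Θ(n^4).

Case 3: M(n) = Θ(n^4)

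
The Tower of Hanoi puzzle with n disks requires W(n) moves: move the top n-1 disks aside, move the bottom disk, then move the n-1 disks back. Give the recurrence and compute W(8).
Moving n disks = move the top n-1 disks aside (W(n-1) moves) + move the largest disk (1 move) + move the n-1 disks back on top (W(n-1) moves), so W(n) = 2W(n-1) + 1, with W(1) = 1 (a single disk takes one move).
First terms: 1, 3, 7, 15, 31, 63, … — each is one less than a power of 2. Indeed W(n) + 1 = 2(W(n-1) + 1) with W(1) + 1 = 2, so W(n) + 1 = 2ⁿ and W(n) = 2ⁿ - 1.
Hence W(8) = 2^8 - 1 = 256 - 1 = 255.

W(n) = 2W(n-1) + 1, W(1) = 1; W(8) = 255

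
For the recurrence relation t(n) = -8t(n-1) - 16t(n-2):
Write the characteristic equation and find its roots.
Substitute t(n) = rⁿ and divide through by rⁿ⁻²: r² + 8r + 16 = 0
Factor: (r + 4)² = 0, so r = -4 (double root).
General solution: t(n) = (A + Bn)·(-4)ⁿ

Characteristic: r² + 8r + 16 = 0, Roots: r = -4 (double root)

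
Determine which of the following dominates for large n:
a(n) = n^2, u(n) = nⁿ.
Comparing growth rates:
Growth-rate hierarchy: log n ≺ any polynomial ≺ any exponential cⁿ (c>1) ≺ n! ≺ nⁿ.
super-exponential nⁿ dominates polynomial degree 2 asymptotically.

u(n) grows faster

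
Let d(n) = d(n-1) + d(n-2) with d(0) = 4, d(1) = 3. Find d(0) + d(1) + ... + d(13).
Computing the sequence terms: 4, 3, 7, 10, 17, 27, 44, 71, 115, 186, 301, 487, 788, 1275
Adding these values together:

3335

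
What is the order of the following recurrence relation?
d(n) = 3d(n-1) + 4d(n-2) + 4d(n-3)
The order is the largest lag k for which d(n-k) appears. Here the deepest term is d(n-3), so the order is 3.

Order 3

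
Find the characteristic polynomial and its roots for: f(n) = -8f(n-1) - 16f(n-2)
Substitute f(n) = rⁿ and divide through by rⁿ⁻²: r² + 8r + 16 = 0
Factor: (r + 4)² = 0, so r = -4 (double root).
General solution: f(n) = (A + Bn)·(-4)ⁿ

Characteristic: r² + 8r + 16 = 0, Roots: r = -4 (double root)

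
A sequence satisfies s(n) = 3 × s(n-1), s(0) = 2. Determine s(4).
Computing step by step:
s(0) = 2
s(1) = 3 × 2 = 6
s(2) = 3 × 6 = 18
s(3) = 3 × 18 = 54
s(4) = 3 × 54 = 162

162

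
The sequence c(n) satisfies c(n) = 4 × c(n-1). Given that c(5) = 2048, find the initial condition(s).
In general c(n) = 4ⁿ · c(0). At n = 5: c(0) = c(5) / 4^5 = 2048 / 1024 = 2.

c(0) = 2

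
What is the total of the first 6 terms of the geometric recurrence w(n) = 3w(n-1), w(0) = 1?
Computing the sequence terms: 1, 3, 9, 27, 81, 243
Adding these values together:

364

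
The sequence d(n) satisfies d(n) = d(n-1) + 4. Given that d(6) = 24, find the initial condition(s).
d(6) = d(0) + 6·4, so d(0) = 24 - 24 = 0.

d(0) = 0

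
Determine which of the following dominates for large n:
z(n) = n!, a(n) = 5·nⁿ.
Comparing growth rates:
Growth-rate hierarchy: log n ≺ any polynomial ≺ any exponential cⁿ (c>1) ≺ n! ≺ nⁿ.
super-exponential nⁿ dominates factorial asymptotically.

a(n) grows faster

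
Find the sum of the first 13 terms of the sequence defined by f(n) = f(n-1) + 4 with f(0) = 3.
Computing the sequence terms: 3, 7, 11, 15, 19, 23, 27, 31, 35, 39, 43, 47, 51
Adding these values together:

351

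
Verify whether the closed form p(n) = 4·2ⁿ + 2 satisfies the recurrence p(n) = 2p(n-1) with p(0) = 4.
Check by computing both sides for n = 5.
From the recurrence with p(0) = 4:
  p(0) = 4, p(1) = 8, p(2) = 16, p(3) = 32, p(4) = 64, p(5) = 128
  so the recurrence gives p(5) = 128.
From the proposed closed form p(n) = 4·2ⁿ + 2:
  p(5) = 130.
The recurrence gives 128 but the closed form gives 130, so the closed form does not satisfy the recurrence.

No, the closed form is incorrect.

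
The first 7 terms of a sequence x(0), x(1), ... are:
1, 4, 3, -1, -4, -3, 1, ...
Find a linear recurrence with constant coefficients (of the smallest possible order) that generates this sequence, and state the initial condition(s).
Look for the lowest-order linear relation among consecutive terms.
Observation: x(n) - 1·x(n-1) - (-1)·x(n-2) = 0 holds for the shown terms, and no order-1 relation x(n) = α·x(n-1) + β fits.
Check at n=3: 1·3 + (-1)·4 = -1. ✓

x(n) = x(n-1) - x(n-2), x(0) = 1, x(1) = 4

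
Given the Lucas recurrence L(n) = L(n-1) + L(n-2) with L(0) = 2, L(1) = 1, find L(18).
Computing the sequence terms:
2, 1, 3, 4, 7, 11, 18, 29, 47, 76, 123, 199, 322, 521, 843, 1364, 2207, 3571, 5778

5778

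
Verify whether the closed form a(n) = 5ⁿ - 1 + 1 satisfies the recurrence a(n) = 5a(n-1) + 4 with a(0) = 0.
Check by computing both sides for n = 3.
From the recurrence with a(0) = 0:
  a(0) = 0, a(1) = 4, a(2) = 24, a(3) = 124
  so the recurrence gives a(3) = 124.
From the proposed closed form a(n) = 5ⁿ - 1 + 1:
  a(3) = 125.
The recurrence gives 124 but the closed form gives 125, so the closed form does not satisfy the recurrence.

No, the closed form is incorrect.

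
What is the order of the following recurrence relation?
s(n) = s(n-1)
The order is the largest lag k for which s(n-k) appears. Here the deepest term is s(n-1), so the order is 1.

Order 1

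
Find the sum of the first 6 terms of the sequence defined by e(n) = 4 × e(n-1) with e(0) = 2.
Computing the sequence terms: 2, 8, 32, 128, 512, 2048
Adding these values together:

2730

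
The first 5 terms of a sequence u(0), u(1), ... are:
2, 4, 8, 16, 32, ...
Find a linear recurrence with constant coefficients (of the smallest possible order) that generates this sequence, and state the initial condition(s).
Look for the lowest-order linear relation among consecutive terms.
Observation: each term is 2× the previous.
Check at n=2: 2·4 = 8. ✓

u(n) = 2 × u(n-1), u(0) = 2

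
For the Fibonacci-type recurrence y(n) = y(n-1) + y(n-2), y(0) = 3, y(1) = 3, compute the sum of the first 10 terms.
Computing the sequence terms: 3, 3, 6, 9, 15, 24, 39, 63, 102, 165
Adding these values together:

429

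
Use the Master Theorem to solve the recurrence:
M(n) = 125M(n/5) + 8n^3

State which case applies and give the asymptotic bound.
Master Theorem template: M(n) = a·M(n/b) + f(n).
Here: a=125, b=5, f(n)=8n^3
Compute log_b(a) = log_5(125) = 3.
f(n) = 8n^3 = Θ(n^3). Case 2: M(n) = Θ(n^3 log n).

Case 2: M(n) = Θ(n^3 log n)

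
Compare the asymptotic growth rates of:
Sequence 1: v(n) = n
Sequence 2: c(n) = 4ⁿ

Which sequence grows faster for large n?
Comparing growth rates:
Growth-rate hierarchy: log n ≺ any polynomial ≺ any exponential cⁿ (c>1) ≺ n! ≺ nⁿ.
exponential base 4 dominates polynomial degree 1 asymptotically.

c(n) grows faster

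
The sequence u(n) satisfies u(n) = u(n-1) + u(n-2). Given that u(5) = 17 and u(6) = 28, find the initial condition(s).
Work backwards using u(k) = u(k+2) - u(k+1):
u(4) = u(6) - u(5) = 28 - 17 = 11
u(3) = u(5) - u(4) = 17 - 11 = 6
u(2) = u(4) - u(3) = 11 - 6 = 5
u(1) = u(3) - u(2) = 6 - 5 = 1
u(0) = u(2) - u(1) = 5 - 1 = 4

u(0) = 4, u(1) = 1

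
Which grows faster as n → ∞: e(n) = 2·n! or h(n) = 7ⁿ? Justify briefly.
Comparing growth rates:
Growth-rate hierarchy: log n ≺ any polynomial ≺ any exponential cⁿ (c>1) ≺ n! ≺ nⁿ.
factorial dominates exponential base 7 asymptotically.

e(n) grows faster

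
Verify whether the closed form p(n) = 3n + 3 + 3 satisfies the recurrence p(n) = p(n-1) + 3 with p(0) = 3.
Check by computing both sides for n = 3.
From the recurrence with p(0) = 3:
  p(0) = 3, p(1) = 6, p(2) = 9, p(3) = 12
  so the recurrence gives p(3) = 12.
From the proposed closed form p(n) = 3n + 3 + 3:
  p(3) = 15.
The recurrence gives 12 but the closed form gives 15, so the closed form does not satisfy the recurrence.

No, the closed form is incorrect.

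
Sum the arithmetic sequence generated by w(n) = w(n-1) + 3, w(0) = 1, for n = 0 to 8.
Computing the sequence terms: 1, 4, 7, 10, 13, 16, 19, 22, 25
Adding these values together:

117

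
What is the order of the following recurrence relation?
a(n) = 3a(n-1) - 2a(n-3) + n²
The order is the largest lag k for which a(n-k) appears. Here the deepest term is a(n-3) (the n² term is non-homogeneous and does not affect the order), so the order is 3.

Order 3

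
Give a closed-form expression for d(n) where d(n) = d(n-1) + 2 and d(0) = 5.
Recurrence: d(n) = d(n-1) + 2, initial: d(0) = 5.
Each step adds 2, so d(n) = d(0) + 2n = 2n + 5.

d(n) = 2n + 5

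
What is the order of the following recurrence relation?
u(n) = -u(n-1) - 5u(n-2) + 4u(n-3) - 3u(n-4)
The order is the largest lag k for which u(n-k) appears. Here the deepest term is u(n-4), so the order is 4.

Order 4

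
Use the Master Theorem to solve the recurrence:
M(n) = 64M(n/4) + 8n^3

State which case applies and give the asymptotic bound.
Master Theorem template: M(n) = a·M(n/b) + f(n).
Here: a=64, b=4, f(n)=8n^3
Compute log_b(a) = log_4(64) = 3.
f(n) = 8n^3 = Θ(n^3). Case 2: M(n) = Θ(n^3 log n).

Case 2: M(n) = Θ(n^3 log n)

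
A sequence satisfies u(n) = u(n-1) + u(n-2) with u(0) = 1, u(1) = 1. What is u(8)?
Computing the sequence terms:
1, 1, 2, 3, 5, 8, 13, 21, 34

34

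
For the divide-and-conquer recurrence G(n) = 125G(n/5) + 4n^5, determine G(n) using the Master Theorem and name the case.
Master Theorem template: G(n) = a·G(n/b) + f(n).
Here: a=125, b=5, f(n)=4n^5
Compute log_b(a) = log_5(125) = 3.
f(n) = 4n^5 = Ω(n^(3+ε)) with ε = 2, and the regularity condition holds (a·f(n/b) = (a/b^5)·f(n) with a/b^5 = 5^-2 < 1). Case 3: G(n) = Θ(f(n)) = Θ(n^5).

Case 3: G(n) = Θ(n^5)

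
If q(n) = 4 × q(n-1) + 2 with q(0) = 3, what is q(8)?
Computing step by step:
q(0) = 3
q(1) = 4 × 3 + 2 = 14
q(2) = 4 × 14 + 2 = 58
q(3) = 4 × 58 + 2 = 234
q(4) = 4 × 234 + 2 = 938
q(5) = 4 × 938 + 2 = 3754
q(6) = 4 × 3754 + 2 = 15018
q(7) = 4 × 15018 + 2 = 60074
q(8) = 4 × 60074 + 2 = 240298

240298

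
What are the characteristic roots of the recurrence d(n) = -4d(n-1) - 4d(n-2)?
Substitute d(n) = rⁿ and divide through by rⁿ⁻²: r² + 4r + 4 = 0
Factor: (r + 2)² = 0, so r = -2 (double root).
General solution: d(n) = (A + Bn)·(-2)ⁿ

Characteristic: r² + 4r + 4 = 0, Roots: r = -2 (double root)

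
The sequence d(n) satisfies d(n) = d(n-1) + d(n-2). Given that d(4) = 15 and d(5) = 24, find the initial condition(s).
Work backwards using d(k) = d(k+2) - d(k+1):
d(3) = d(5) - d(4) = 24 - 15 = 9
d(2) = d(4) - d(3) = 15 - 9 = 6
d(1) = d(3) - d(2) = 9 - 6 = 3
d(0) = d(2) - d(1) = 6 - 3 = 3

d(0) = 3, d(1) = 3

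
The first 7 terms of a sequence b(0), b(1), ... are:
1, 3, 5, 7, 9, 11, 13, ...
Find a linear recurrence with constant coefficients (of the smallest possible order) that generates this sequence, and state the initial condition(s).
Look for the lowest-order linear relation among consecutive terms.
Observation: consecutive differences are constant (= 2).
Check at n=2: 1·3 + 2 = 5. ✓

b(n) = b(n-1) + 2, b(0) = 1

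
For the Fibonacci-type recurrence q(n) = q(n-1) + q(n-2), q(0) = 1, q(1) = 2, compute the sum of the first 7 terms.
Computing the sequence terms: 1, 2, 3, 5, 8, 13, 21
Adding these values together:

53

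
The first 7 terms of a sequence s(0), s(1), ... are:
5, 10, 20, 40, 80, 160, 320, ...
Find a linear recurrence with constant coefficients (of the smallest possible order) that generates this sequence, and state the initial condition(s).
Look for the lowest-order linear relation among consecutive terms.
Observation: each term is 2× the previous.
Check at n=2: 2·10 = 20. ✓

s(n) = 2 × s(n-1), s(0) = 5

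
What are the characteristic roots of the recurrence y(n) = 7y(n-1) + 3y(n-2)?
Substitute y(n) = rⁿ and divide through by rⁿ⁻²: r² - 7r - 3 = 0
Discriminant: 7² + 4·3 = 61, not a perfect square, so by the quadratic formula r = (7 ± √61)/2.
General solution: y(n) = A·r₁ⁿ + B·r₂ⁿ where r₁,r₂ = (7 ± √61)/2

Characteristic: r² - 7r - 3 = 0, Roots: r = (7 ± √61)/2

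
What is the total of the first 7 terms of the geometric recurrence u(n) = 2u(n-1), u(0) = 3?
Computing the sequence terms: 3, 6, 12, 24, 48, 96, 192
Adding these values together:

381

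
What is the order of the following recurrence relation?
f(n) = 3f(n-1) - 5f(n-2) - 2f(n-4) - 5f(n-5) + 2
The order is the largest lag k for which f(n-k) appears. Here the deepest term is f(n-5) (the 2 term is non-homogeneous and does not affect the order), so the order is 5.

Order 5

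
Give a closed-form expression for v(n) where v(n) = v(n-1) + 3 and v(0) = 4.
Recurrence: v(n) = v(n-1) + 3, initial: v(0) = 4.
Each step adds 3, so v(n) = v(0) + 3n = 3n + 4.

v(n) = 3n + 4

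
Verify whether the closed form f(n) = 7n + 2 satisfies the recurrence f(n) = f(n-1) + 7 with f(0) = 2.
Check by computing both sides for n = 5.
From the recurrence with f(0) = 2:
  f(0) = 2, f(1) = 9, f(2) = 16, f(3) = 23, f(4) = 30, f(5) = 37
  so the recurrence gives f(5) = 37.
From the proposed closed form f(n) = 7n + 2:
  f(5) = 37.
Both sides give 37 at n = 5, and the initial condition(s) match, so the closed form is consistent.

Yes, the closed form is correct.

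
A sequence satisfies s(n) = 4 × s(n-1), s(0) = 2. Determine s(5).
Computing step by step:
s(0) = 2
s(1) = 4 × 2 = 8
s(2) = 4 × 8 = 32
s(3) = 4 × 32 = 128
s(4) = 4 × 128 = 512
s(5) = 4 × 512 = 2048

2048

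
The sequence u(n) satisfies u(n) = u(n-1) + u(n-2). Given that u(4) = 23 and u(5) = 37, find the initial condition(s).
Work backwards using u(k) = u(k+2) - u(k+1):
u(3) = u(5) - u(4) = 37 - 23 = 14
u(2) = u(4) - u(3) = 23 - 14 = 9
u(1) = u(3) - u(2) = 14 - 9 = 5
u(0) = u(2) - u(1) = 9 - 5 = 4

u(0) = 4, u(1) = 5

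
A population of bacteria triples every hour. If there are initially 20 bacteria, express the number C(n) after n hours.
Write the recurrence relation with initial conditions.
Each hour multiplies the count by 3, so the count after n hours depends only on the count after n-1 hours: C(n) = 3 × C(n-1). The starting count gives C(0) = 20.
Unrolling n times gives the closed form C(n) = 20 × 3ⁿ.

C(n) = 3 × C(n-1), C(0) = 20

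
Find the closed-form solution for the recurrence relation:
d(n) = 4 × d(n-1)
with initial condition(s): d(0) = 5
Recurrence: d(n) = 4 × d(n-1), initial: d(0) = 5.
Each term is 4 times the previous, so this is geometric with ratio 4. After n steps: d(n) = d(0)·4ⁿ = 5·4ⁿ.

d(n) = 5·4ⁿ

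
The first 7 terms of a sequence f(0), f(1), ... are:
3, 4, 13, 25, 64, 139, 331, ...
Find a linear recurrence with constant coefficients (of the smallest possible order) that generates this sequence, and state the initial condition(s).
Look for the lowest-order linear relation among consecutive terms.
Observation: f(n) - 1·f(n-1) - (3)·f(n-2) = 0 holds for the shown terms, and no order-1 relation f(n) = α·f(n-1) + β fits.
Check at n=3: 1·13 + (3)·4 = 25. ✓

f(n) = f(n-1) + 3f(n-2), f(0) = 3, f(1) = 4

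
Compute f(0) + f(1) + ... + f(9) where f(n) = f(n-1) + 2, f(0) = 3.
Computing the sequence terms: 3, 5, 7, 9, 11, 13, 15, 17, 19, 21
Adding these values together:

120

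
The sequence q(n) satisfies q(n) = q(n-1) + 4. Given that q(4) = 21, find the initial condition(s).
q(4) = q(0) + 4·4, so q(0) = 21 - 16 = 5.

q(0) = 5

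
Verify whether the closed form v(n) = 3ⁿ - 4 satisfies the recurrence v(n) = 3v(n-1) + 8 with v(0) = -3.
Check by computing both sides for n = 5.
From the recurrence with v(0) = -3:
  v(0) = -3, v(1) = -1, v(2) = 5, v(3) = 23, v(4) = 77, v(5) = 239
  so the recurrence gives v(5) = 239.
From the proposed closed form v(n) = 3ⁿ - 4:
  v(5) = 239.
Both sides give 239 at n = 5, and the initial condition(s) match, so the closed form is consistent.

Yes, the closed form is correct.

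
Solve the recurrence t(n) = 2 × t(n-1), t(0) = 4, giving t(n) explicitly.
Recurrence: t(n) = 2 × t(n-1), initial: t(0) = 4.
Each term is 2 times the previous, so this is geometric with ratio 2. After n steps: t(n) = t(0)·2ⁿ = 4·2ⁿ.

t(n) = 4·2ⁿ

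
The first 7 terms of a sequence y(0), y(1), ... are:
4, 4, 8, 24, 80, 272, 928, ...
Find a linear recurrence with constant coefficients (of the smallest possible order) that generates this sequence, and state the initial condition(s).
Look for the lowest-order linear relation among consecutive terms.
Observation: y(n) - 4·y(n-1) - (-2)·y(n-2) = 0 holds for the shown terms, and no order-1 relation y(n) = α·y(n-1) + β fits.
Check at n=3: 4·8 + (-2)·4 = 24. ✓

y(n) = 4y(n-1) - 2y(n-2), y(0) = 4, y(1) = 4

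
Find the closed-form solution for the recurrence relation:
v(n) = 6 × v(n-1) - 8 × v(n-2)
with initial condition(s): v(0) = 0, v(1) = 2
Recurrence: v(n) = 6 × v(n-1) - 8 × v(n-2), initial: v(0) = 0, v(1) = 2.
Characteristic equation: r² - 6r + 8 = 0, which factors as (r - 4)(r - 2) = 0, so r = 4, 2. General solution v(n) = A·4ⁿ + B·2ⁿ. From v(0) = 0: A + B = 0. From v(1) = 2: 4A + 2B = 2. Solving gives A = 1, B = -1.

v(n) = 4ⁿ - 2ⁿ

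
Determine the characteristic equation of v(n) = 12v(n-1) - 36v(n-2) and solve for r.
Substitute v(n) = rⁿ and divide through by rⁿ⁻²: r² - 12r + 36 = 0
Factor: (r - 6)² = 0, so r = 6 (double root).
General solution: v(n) = (A + Bn)·6ⁿ

Characteristic: r² - 12r + 36 = 0, Roots: r = 6 (double root)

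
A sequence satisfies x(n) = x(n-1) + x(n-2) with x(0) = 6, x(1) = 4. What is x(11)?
Computing the sequence terms:
6, 4, 10, 14, 24, 38, 62, 100, 162, 262, 424, 686

686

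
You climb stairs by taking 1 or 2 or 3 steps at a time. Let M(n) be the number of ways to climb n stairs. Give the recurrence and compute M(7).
Condition on the size of the last step (1 to 3): before it there were n-1, …, n-3 stairs climbed, and these cases are disjoint, so M(n) = M(n-1) + M(n-2) + M(n-3) (order-3 linear recurrence).
Initial conditions by direct count (compositions of i into parts ≤ 3): M(1) = 1; M(2) = 2; M(3) = 4.
Iterating the recurrence: M(4) = 7, M(5) = 13, M(6) = 24, M(7) = 44.

M(n) = M(n-1) + M(n-2) + M(n-3), M(1) = 1, M(2) = 2, M(3) = 4; M(7) = 44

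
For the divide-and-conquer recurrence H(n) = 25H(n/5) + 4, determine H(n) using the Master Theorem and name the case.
Master Theorem template: H(n) = a·H(n/b) + f(n).
Here: a=25, b=5, f(n)=4
Compute log_b(a) = log_5(25) = 2.
f(n) = 4 = O(n^(2-ε)) with ε = 2. Case 1: H(n) = Θ(n^log_b(a)) = Θ(n^2).

Case 1: H(n) = Θ(n^2)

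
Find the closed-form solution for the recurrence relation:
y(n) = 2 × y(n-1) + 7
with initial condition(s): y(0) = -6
Recurrence: y(n) = 2 × y(n-1) + 7, initial: y(0) = -6.
Try y(n) = A·2ⁿ + C. Substituting: A·2ⁿ + C = 2(A·2ⁿ⁻¹ + C) + 7 = A·2ⁿ + 2C + 7, so C = 2C + 7, giving C = -7. Then y(0) = A - 7 = -6 gives A = 1.

y(n) = 2ⁿ - 7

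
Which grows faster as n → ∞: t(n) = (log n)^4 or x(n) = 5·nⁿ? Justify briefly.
Comparing growth rates:
Growth-rate hierarchy: log n ≺ any polynomial ≺ any exponential cⁿ (c>1) ≺ n! ≺ nⁿ.
super-exponential nⁿ dominates polylogarithmic (log n)^4 asymptotically.

x(n) grows faster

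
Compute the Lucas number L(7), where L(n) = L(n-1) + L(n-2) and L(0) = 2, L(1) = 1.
Computing the sequence terms:
2, 1, 3, 4, 7, 11, 18, 29

29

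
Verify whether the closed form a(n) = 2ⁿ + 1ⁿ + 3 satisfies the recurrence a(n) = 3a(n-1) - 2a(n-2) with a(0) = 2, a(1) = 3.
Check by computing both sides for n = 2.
From the recurrence with a(0) = 2, a(1) = 3:
  a(0) = 2, a(1) = 3, a(2) = 5
  so the recurrence gives a(2) = 5.
From the proposed closed form a(n) = 2ⁿ + 1ⁿ + 3:
  a(2) = 8.
The recurrence gives 5 but the closed form gives 8, so the closed form does not satisfy the recurrence.

No, the closed form is incorrect.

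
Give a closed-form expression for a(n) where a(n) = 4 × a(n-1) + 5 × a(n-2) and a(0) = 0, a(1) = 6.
Recurrence: a(n) = 4 × a(n-1) + 5 × a(n-2), initial: a(0) = 0, a(1) = 6.
Characteristic equation: r² - 4r - 5 = 0, which factors as (r - 5)(r + 1) = 0, so r = 5, -1. General solution a(n) = A·5ⁿ + B·(-1)ⁿ. From a(0) = 0: A + B = 0. From a(1) = 6: 5A - 1B = 6. Solving gives A = 1, B = -1.

a(n) = 5ⁿ - (-1)ⁿ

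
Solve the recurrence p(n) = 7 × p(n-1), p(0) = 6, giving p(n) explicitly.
Recurrence: p(n) = 7 × p(n-1), initial: p(0) = 6.
Each term is 7 times the previous, so this is geometric with ratio 7. After n steps: p(n) = p(0)·7ⁿ = 6·7ⁿ.

p(n) = 6·7ⁿ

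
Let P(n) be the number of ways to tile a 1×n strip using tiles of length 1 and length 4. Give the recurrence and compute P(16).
Condition on the last tile: it has length 1 (leaving a 1×(n-1) strip) or length 4 (leaving a 1×(n-4) strip), so P(n) = P(n-1) + P(n-4) (order-4 linear recurrence).
For 0 ≤ i < 4 only unit tiles fit, so P(i) = 1.
Iterating the recurrence: P(4) = 2, P(5) = 3, P(6) = 4, P(7) = 5, P(8) = 7, P(9) = 10, P(10) = 14, P(11) = 19, P(12) = 26, P(13) = 36, P(14) = 50, P(15) = 69, P(16) = 95.

P(n) = P(n-1) + P(n-4), with P(i) = 1 for 0 ≤ i < 4; P(16) = 95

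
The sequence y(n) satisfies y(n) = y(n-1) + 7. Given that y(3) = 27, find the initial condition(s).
y(3) = y(0) + 3·7, so y(0) = 27 - 21 = 6.

y(0) = 6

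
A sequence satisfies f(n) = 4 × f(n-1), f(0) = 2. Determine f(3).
Computing step by step:
f(0) = 2
f(1) = 4 × 2 = 8
f(2) = 4 × 8 = 32
f(3) = 4 × 32 = 128

128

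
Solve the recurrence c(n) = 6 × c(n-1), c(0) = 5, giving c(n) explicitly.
Recurrence: c(n) = 6 × c(n-1), initial: c(0) = 5.
Each term is 6 times the previous, so this is geometric with ratio 6. After n steps: c(n) = c(0)·6ⁿ = 5·6ⁿ.

c(n) = 5·6ⁿ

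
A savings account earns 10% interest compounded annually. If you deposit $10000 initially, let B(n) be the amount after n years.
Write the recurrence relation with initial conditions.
Each year the balance grows by 10%, i.e. is multiplied by 1 + 10/100 = 1.1, so B(n) = 1.1 × B(n-1). The initial deposit gives B(0) = 10000.
Unrolling gives the closed form B(n) = 10000 × (1.1)ⁿ.

B(n) = 1.1 × B(n-1), B(0) = 10000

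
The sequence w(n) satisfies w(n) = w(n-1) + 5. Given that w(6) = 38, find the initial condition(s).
w(6) = w(0) + 6·5, so w(0) = 38 - 30 = 8.

w(0) = 8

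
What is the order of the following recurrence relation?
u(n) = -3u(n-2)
The order is the largest lag k for which u(n-k) appears. Here the deepest term is u(n-2), so the order is 2.

Order 2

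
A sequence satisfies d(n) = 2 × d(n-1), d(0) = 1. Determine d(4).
Computing step by step:
d(0) = 1
d(1) = 2 × 1 = 2
d(2) = 2 × 2 = 4
d(3) = 2 × 4 = 8
d(4) = 2 × 8 = 16

16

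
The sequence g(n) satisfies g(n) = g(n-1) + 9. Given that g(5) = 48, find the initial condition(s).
g(5) = g(0) + 5·9, so g(0) = 48 - 45 = 3.

g(0) = 3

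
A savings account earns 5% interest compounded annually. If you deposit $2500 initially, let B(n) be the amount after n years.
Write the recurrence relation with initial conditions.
Each year the balance grows by 5%, i.e. is multiplied by 1 + 5/100 = 1.05, so B(n) = 1.05 × B(n-1). The initial deposit gives B(0) = 2500.
Unrolling gives the closed form B(n) = 2500 × (1.05)ⁿ.

B(n) = 1.05 × B(n-1), B(0) = 2500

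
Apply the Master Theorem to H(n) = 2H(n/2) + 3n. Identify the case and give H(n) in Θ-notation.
Master Theorem template: H(n) = a·H(n/b) + f(n).
Here: a=2, b=2, f(n)=3n
Compute log_b(a) = log_2(2) = 1.
f(n) = 3n = Θ(n). Case 2: H(n) = Θ(n log n).

Case 2: H(n) = Θ(n log n)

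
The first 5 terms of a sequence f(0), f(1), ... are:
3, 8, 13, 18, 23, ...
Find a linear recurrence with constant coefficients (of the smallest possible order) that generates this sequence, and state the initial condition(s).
Look for the lowest-order linear relation among consecutive terms.
Observation: consecutive differences are constant (= 5).
Check at n=2: 1·8 + 5 = 13. ✓

f(n) = f(n-1) + 5, f(0) = 3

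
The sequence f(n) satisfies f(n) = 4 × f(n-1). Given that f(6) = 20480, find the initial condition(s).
In general f(n) = 4ⁿ · f(0). At n = 6: f(0) = f(6) / 4^6 = 20480 / 4096 = 5.

f(0) = 5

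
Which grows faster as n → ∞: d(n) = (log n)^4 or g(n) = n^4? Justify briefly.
Comparing growth rates:
Growth-rate hierarchy: log n ≺ any polynomial ≺ any exponential cⁿ (c>1) ≺ n! ≺ nⁿ.
polynomial degree 4 dominates polylogarithmic (log n)^4 asymptotically.

g(n) grows faster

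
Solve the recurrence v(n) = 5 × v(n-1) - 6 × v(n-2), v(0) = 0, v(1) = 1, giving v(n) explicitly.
Recurrence: v(n) = 5 × v(n-1) - 6 × v(n-2), initial: v(0) = 0, v(1) = 1.
Characteristic equation: r² - 5r + 6 = 0, which factors as (r - 3)(r - 2) = 0, so r = 3, 2. General solution v(n) = A·3ⁿ + B·2ⁿ. From v(0) = 0: A + B = 0. From v(1) = 1: 3A + 2B = 1. Solving gives A = 1, B = -1.

v(n) = 3ⁿ - 2ⁿ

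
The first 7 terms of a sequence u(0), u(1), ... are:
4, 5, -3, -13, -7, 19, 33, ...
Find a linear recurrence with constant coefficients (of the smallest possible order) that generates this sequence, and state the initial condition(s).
Look for the lowest-order linear relation among consecutive terms.
Observation: u(n) - 1·u(n-1) - (-2)·u(n-2) = 0 holds for the shown terms, and no order-1 relation u(n) = α·u(n-1) + β fits.
Check at n=3: 1·-3 + (-2)·5 = -13. ✓

u(n) = u(n-1) - 2u(n-2), u(0) = 4, u(1) = 5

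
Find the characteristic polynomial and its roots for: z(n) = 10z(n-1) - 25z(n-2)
Substitute z(n) = rⁿ and divide through by rⁿ⁻²: r² - 10r + 25 = 0
Factor: (r - 5)² = 0, so r = 5 (double root).
General solution: z(n) = (A + Bn)·5ⁿ

Characteristic: r² - 10r + 25 = 0, Roots: r = 5 (double root)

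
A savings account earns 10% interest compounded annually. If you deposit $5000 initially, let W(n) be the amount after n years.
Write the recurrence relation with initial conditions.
Each year the balance grows by 10%, i.e. is multiplied by 1 + 10/100 = 1.1, so W(n) = 1.1 × W(n-1). The initial deposit gives W(0) = 5000.
Unrolling gives the closed form W(n) = 5000 × (1.1)ⁿ.

W(n) = 1.1 × W(n-1), W(0) = 5000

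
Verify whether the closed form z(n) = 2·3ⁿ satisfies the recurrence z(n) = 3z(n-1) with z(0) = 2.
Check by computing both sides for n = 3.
From the recurrence with z(0) = 2:
  z(0) = 2, z(1) = 6, z(2) = 18, z(3) = 54
  so the recurrence gives z(3) = 54.
From the proposed closed form z(n) = 2·3ⁿ:
  z(3) = 54.
Both sides give 54 at n = 3, and the initial condition(s) match, so the closed form is consistent.

Yes, the closed form is correct.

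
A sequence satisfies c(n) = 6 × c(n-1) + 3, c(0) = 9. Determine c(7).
Computing step by step:
c(0) = 9
c(1) = 6 × 9 + 3 = 57
c(2) = 6 × 57 + 3 = 345
c(3) = 6 × 345 + 3 = 2073
c(4) = 6 × 2073 + 3 = 12441
c(5) = 6 × 12441 + 3 = 74649
c(6) = 6 × 74649 + 3 = 447897
c(7) = 6 × 447897 + 3 = 2687385

2687385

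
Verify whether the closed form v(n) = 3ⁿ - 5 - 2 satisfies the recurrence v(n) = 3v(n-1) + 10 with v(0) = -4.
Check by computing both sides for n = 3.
From the recurrence with v(0) = -4:
  v(0) = -4, v(1) = -2, v(2) = 4, v(3) = 22
  so the recurrence gives v(3) = 22.
From the proposed closed form v(n) = 3ⁿ - 5 - 2:
  v(3) = 20.
The recurrence gives 22 but the closed form gives 20, so the closed form does not satisfy the recurrence.

No, the closed form is incorrect.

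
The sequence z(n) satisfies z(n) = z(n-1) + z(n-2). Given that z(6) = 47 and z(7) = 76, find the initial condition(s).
Work backwards using z(k) = z(k+2) - z(k+1):
z(5) = z(7) - z(6) = 76 - 47 = 29
z(4) = z(6) - z(5) = 47 - 29 = 18
z(3) = z(5) - z(4) = 29 - 18 = 11
z(2) = z(4) - z(3) = 18 - 11 = 7
z(1) = z(3) - z(2) = 11 - 7 = 4
z(0) = z(2) - z(1) = 7 - 4 = 3

z(0) = 3, z(1) = 4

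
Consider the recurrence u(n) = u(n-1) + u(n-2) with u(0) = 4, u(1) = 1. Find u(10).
Computing the sequence terms:
4, 1, 5, 6, 11, 17, 28, 45, 73, 118, 191

191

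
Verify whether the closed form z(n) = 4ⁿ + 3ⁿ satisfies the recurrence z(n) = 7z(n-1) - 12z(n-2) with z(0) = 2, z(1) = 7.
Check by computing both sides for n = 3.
From the recurrence with z(0) = 2, z(1) = 7:
  z(0) = 2, z(1) = 7, z(2) = 25, z(3) = 91
  so the recurrence gives z(3) = 91.
From the proposed closed form z(n) = 4ⁿ + 3ⁿ:
  z(3) = 91.
Both sides give 91 at n = 3, and the initial condition(s) match, so the closed form is consistent.

Yes, the closed form is correct.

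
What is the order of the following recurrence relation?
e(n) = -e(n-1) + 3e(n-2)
The order is the largest lag k for which e(n-k) appears. Here the deepest term is e(n-2), so the order is 2.

Order 2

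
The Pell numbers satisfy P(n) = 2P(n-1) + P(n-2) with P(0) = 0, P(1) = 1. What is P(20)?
Computing the sequence terms:
0, 1, 2, 5, 12, 29, 70, 169, 408, 985, 2378, 5741, 13860, 33461, 80782, 195025, 470832, 1136689, 2744210, 6625109, 15994428

15994428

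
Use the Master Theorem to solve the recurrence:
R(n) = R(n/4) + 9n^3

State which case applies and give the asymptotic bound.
Master Theorem template: R(n) = a·R(n/b) + f(n).
Here: a=1, b=4, f(n)=9n^3
Compute log_b(a) = log_4(1) = 0.
f(n) = 9n^3 = Ω(n^(0+ε)) with ε = 3, and the regularity condition holds (a·f(n/b) = (a/b^3)·f(n) with a/b^3 = 4^-3 < 1). Case 3: R(n) = Θ(f(n)) = Θ(n^3).

Case 3: R(n) = Θ(n^3)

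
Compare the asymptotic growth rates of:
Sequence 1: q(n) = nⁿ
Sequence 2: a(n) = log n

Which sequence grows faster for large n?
Comparing growth rates:
Growth-rate hierarchy: log n ≺ any polynomial ≺ any exponential cⁿ (c>1) ≺ n! ≺ nⁿ.
super-exponential nⁿ dominates logarithmic asymptotically.

q(n) grows faster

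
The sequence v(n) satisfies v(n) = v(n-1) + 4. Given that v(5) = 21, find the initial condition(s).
v(5) = v(0) + 5·4, so v(0) = 21 - 20 = 1.

v(0) = 1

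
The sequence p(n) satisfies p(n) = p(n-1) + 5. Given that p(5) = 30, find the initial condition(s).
p(5) = p(0) + 5·5, so p(0) = 30 - 25 = 5.

p(0) = 5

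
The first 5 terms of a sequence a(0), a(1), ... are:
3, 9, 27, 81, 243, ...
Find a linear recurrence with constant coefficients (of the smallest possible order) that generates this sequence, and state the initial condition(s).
Look for the lowest-order linear relation among consecutive terms.
Observation: each term is 3× the previous.
Check at n=2: 3·9 = 27. ✓

a(n) = 3 × a(n-1), a(0) = 3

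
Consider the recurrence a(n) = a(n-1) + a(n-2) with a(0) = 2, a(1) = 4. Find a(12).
Computing the sequence terms:
2, 4, 6, 10, 16, 26, 42, 68, 110, 178, 288, 466, 754

754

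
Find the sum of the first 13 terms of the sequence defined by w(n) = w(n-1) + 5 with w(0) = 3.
Computing the sequence terms: 3, 8, 13, 18, 23, 28, 33, 38, 43, 48, 53, 58, 63
Adding these values together:

429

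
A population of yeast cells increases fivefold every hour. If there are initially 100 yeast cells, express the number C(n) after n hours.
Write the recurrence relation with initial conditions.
Each hour multiplies the count by 5, so the count after n hours depends only on the count after n-1 hours: C(n) = 5 × C(n-1). The starting count gives C(0) = 100.
Unrolling n times gives the closed form C(n) = 100 × 5ⁿ.

C(n) = 5 × C(n-1), C(0) = 100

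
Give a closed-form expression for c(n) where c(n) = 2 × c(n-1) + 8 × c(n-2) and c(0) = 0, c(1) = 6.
Recurrence: c(n) = 2 × c(n-1) + 8 × c(n-2), initial: c(0) = 0, c(1) = 6.
Characteristic equation: r² - 2r - 8 = 0, which factors as (r - 4)(r + 2) = 0, so r = 4, -2. General solution c(n) = A·4ⁿ + B·(-2)ⁿ. From c(0) = 0: A + B = 0. From c(1) = 6: 4A - 2B = 6. Solving gives A = 1, B = -1.

c(n) = 4ⁿ - (-2)ⁿ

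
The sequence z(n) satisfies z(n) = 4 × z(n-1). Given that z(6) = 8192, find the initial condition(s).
In general z(n) = 4ⁿ · z(0). At n = 6: z(0) = z(6) / 4^6 = 8192 / 4096 = 2.

z(0) = 2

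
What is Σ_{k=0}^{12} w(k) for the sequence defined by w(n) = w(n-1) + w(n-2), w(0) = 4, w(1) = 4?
Computing the sequence terms: 4, 4, 8, 12, 20, 32, 52, 84, 136, 220, 356, 576, 932
Adding these values together:

2436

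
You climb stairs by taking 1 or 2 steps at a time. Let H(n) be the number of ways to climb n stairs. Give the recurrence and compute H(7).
Condition on the size of the last step (1 to 2): before it there were n-1, …, n-2 stairs climbed, and these cases are disjoint, so H(n) = H(n-1) + H(n-2) (Fibonacci-type sequence).
Initial conditions by direct count (compositions of i into parts ≤ 2): H(1) = 1; H(2) = 2.
Iterating the recurrence: H(3) = 3, H(4) = 5, H(5) = 8, H(6) = 13, H(7) = 21.

H(n) = H(n-1) + H(n-2), H(1) = 1, H(2) = 2; H(7) = 21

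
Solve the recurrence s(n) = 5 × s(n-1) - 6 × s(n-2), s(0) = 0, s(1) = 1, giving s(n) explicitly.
Recurrence: s(n) = 5 × s(n-1) - 6 × s(n-2), initial: s(0) = 0, s(1) = 1.
Characteristic equation: r² - 5r + 6 = 0, which factors as (r - 3)(r - 2) = 0, so r = 3, 2. General solution s(n) = A·3ⁿ + B·2ⁿ. From s(0) = 0: A + B = 0. From s(1) = 1: 3A + 2B = 1. Solving gives A = 1, B = -1.

s(n) = 3ⁿ - 2ⁿ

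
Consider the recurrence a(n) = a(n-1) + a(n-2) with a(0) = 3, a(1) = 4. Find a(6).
Computing the sequence terms:
3, 4, 7, 11, 18, 29, 47

47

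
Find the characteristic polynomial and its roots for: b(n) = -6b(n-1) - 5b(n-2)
Substitute b(n) = rⁿ and divide through by rⁿ⁻²: r² + 6r + 5 = 0
Factor: (r + 1)(r + 5) = 0, so r = -1, -5.
General solution: b(n) = A·(-1)ⁿ + B·(-5)ⁿ

Characteristic: r² + 6r + 5 = 0, Roots: r = -1, -5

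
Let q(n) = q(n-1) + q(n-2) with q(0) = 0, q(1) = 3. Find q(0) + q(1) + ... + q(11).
Computing the sequence terms: 0, 3, 3, 6, 9, 15, 24, 39, 63, 102, 165, 267
Adding these values together:

696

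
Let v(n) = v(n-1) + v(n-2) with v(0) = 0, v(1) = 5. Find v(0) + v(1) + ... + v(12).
Computing the sequence terms: 0, 5, 5, 10, 15, 25, 40, 65, 105, 170, 275, 445, 720
Adding these values together:

1880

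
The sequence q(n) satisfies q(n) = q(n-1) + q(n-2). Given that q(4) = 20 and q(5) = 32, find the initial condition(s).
Work backwards using q(k) = q(k+2) - q(k+1):
q(3) = q(5) - q(4) = 32 - 20 = 12
q(2) = q(4) - q(3) = 20 - 12 = 8
q(1) = q(3) - q(2) = 12 - 8 = 4
q(0) = q(2) - q(1) = 8 - 4 = 4

q(0) = 4, q(1) = 4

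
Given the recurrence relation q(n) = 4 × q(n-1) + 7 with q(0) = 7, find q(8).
Computing step by step:
q(0) = 7
q(1) = 4 × 7 + 7 = 35
q(2) = 4 × 35 + 7 = 147
q(3) = 4 × 147 + 7 = 595
q(4) = 4 × 595 + 7 = 2387
q(5) = 4 × 2387 + 7 = 9555
q(6) = 4 × 9555 + 7 = 38227
q(7) = 4 × 38227 + 7 = 152915
q(8) = 4 × 152915 + 7 = 611667

611667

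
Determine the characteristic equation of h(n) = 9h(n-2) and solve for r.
Substitute h(n) = rⁿ and divide through by rⁿ⁻²: r² - 9 = 0
Factor: (r + 3)(r - 3) = 0, so r = -3, 3.
General solution: h(n) = A·(-3)ⁿ + B·3ⁿ

Characteristic: r² - 9 = 0, Roots: r = -3, 3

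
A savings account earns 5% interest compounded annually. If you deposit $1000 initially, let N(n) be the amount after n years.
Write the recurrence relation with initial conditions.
Each year the balance grows by 5%, i.e. is multiplied by 1 + 5/100 = 1.05, so N(n) = 1.05 × N(n-1). The initial deposit gives N(0) = 1000.
Unrolling gives the closed form N(n) = 1000 × (1.05)ⁿ.

N(n) = 1.05 × N(n-1), N(0) = 1000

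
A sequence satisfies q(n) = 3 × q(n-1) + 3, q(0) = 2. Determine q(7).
Computing step by step:
q(0) = 2
q(1) = 3 × 2 + 3 = 9
q(2) = 3 × 9 + 3 = 30
q(3) = 3 × 30 + 3 = 93
q(4) = 3 × 93 + 3 = 282
q(5) = 3 × 282 + 3 = 849
q(6) = 3 × 849 + 3 = 2550
q(7) = 3 × 2550 + 3 = 7653

7653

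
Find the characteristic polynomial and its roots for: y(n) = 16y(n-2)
Substitute y(n) = rⁿ and divide through by rⁿ⁻²: r² - 16 = 0
Factor: (r - 4)(r + 4) = 0, so r = 4, -4.
General solution: y(n) = A·4ⁿ + B·(-4)ⁿ

Characteristic: r² - 16 = 0, Roots: r = 4, -4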